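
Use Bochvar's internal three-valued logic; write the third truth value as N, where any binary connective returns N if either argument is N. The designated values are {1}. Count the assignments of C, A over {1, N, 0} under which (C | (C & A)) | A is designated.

Designated under: (C=1, A=1); (C=1, A=0); (C=0, A=1).

3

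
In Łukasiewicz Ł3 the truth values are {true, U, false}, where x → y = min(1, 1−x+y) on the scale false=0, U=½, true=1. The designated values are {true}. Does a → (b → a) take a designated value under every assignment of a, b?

Yes

Every assignment of a, b over {true, U, false} gives a value in {true}.
In particular, with a=U, b=U: a → (b → a) = true.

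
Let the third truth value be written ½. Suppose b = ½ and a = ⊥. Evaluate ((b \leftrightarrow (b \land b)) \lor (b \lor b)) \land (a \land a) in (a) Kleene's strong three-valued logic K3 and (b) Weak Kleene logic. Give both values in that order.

⊥; ½

In Kleene's strong three-valued logic K3: b \land b = ½ \land ½ = ½
b \leftrightarrow (b \land b) = ½ \leftrightarrow ½ = ½
b \lor b = ½ \lor ½ = ½
(b \leftrightarrow (b \land b)) \lor (b \lor b) = ½ \lor ½ = ½
a \land a = ⊥ \land ⊥ = ⊥
((b \leftrightarrow (b \land b)) \lor (b \lor b)) \land (a \land a) = ½ \land ⊥ = ⊥
In Weak Kleene logic: b \land b = ½ \land ½ = ½
b \leftrightarrow (b \land b) = ½ \leftrightarrow ½ = ½
b \lor b = ½ \lor ½ = ½
(b \leftrightarrow (b \land b)) \lor (b \lor b) = ½ \lor ½ = ½
a \land a = ⊥ \land ⊥ = ⊥
((b \leftrightarrow (b \land b)) \lor (b \lor b)) \land (a \land a) = ½ \land ⊥ = ½
They differ because Kleene's strong three-valued logic K3 and Weak Kleene logic treat ½ differently under the binary connectives.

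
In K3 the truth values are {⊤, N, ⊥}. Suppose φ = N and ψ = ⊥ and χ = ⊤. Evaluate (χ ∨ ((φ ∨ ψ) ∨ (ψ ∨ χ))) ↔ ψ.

φ ∨ ψ = N ∨ ⊥ = N
ψ ∨ χ = ⊥ ∨ ⊤ = ⊤
(φ ∨ ψ) ∨ (ψ ∨ χ) = N ∨ ⊤ = ⊤
χ ∨ ((φ ∨ ψ) ∨ (ψ ∨ χ)) = ⊤ ∨ ⊤ = ⊤
(χ ∨ ((φ ∨ ψ) ∨ (ψ ∨ χ))) ↔ ψ = ⊤ ↔ ⊥ = ⊥

⊥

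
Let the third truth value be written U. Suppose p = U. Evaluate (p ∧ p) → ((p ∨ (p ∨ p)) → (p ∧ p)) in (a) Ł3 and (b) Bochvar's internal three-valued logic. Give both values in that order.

1; U

In Ł3: p ∧ p = U ∧ U = U
p ∨ p = U ∨ U = U
p ∨ (p ∨ p) = U ∨ U = U
p ∧ p = U ∧ U = U
(p ∨ (p ∨ p)) → (p ∧ p) = U → U = 1
(p ∧ p) → ((p ∨ (p ∨ p)) → (p ∧ p)) = U → 1 = 1
In Bochvar's internal three-valued logic: p ∧ p = U ∧ U = U
p ∨ p = U ∨ U = U
p ∨ (p ∨ p) = U ∨ U = U
p ∧ p = U ∧ U = U
(p ∨ (p ∨ p)) → (p ∧ p) = U → U = U  [any arg is the third value ⇒ result is the third value]
(p ∧ p) → ((p ∨ (p ∨ p)) → (p ∧ p)) = U → U = U
They differ because Ł3 and Bochvar's internal three-valued logic treat U differently under the binary connectives.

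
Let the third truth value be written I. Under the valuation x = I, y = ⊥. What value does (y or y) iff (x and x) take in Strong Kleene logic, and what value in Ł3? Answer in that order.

In Strong Kleene logic: y or y = ⊥ or ⊥ = ⊥
x and x = I and I = I
(y or y) iff (x and x) = ⊥ iff I = I
In Ł3: y or y = ⊥ or ⊥ = ⊥
x and x = I and I = I
(y or y) iff (x and x) = ⊥ iff I = I  [1 − |0−½|]

I; I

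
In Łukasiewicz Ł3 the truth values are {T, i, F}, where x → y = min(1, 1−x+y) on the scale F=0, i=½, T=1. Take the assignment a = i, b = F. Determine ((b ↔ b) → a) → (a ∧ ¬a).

T

b ↔ b = F ↔ F = T
(b ↔ b) → a = T → i = i
¬a = ¬i = i
a ∧ ¬a = i ∧ i = i
((b ↔ b) → a) → (a ∧ ¬a) = i → i = T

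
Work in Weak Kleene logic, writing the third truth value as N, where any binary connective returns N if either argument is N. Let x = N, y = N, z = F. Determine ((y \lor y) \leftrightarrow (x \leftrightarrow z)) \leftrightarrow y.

y \lor y = N \lor N = N
x \leftrightarrow z = N \leftrightarrow F = N
(y \lor y) \leftrightarrow (x \leftrightarrow z) = N \leftrightarrow N = N
((y \lor y) \leftrightarrow (x \leftrightarrow z)) \leftrightarrow y = N \leftrightarrow N = N

N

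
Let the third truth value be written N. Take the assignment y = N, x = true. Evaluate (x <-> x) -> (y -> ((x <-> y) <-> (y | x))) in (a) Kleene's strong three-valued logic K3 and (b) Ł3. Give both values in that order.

N; true

In Kleene's strong three-valued logic K3: x <-> x = true <-> true = true
x <-> y = true <-> N = N
y | x = N | true = true
(x <-> y) <-> (y | x) = N <-> true = N
y -> ((x <-> y) <-> (y | x)) = N -> N = N  [~N | N]
(x <-> x) -> (y -> ((x <-> y) <-> (y | x))) = true -> N = N
In Ł3: x <-> x = true <-> true = true
x <-> y = true <-> N = N  [1 − |1−½|]
y | x = N | true = true
(x <-> y) <-> (y | x) = N <-> true = N
y -> ((x <-> y) <-> (y | x)) = N -> N = true
(x <-> x) -> (y -> ((x <-> y) <-> (y | x))) = true -> true = true
They differ because Kleene's strong three-valued logic K3 and Ł3 treat N differently under implication.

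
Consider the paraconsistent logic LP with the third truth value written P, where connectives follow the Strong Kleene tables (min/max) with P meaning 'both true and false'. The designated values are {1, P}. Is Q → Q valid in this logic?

Yes

Every assignment of Q over {1, P, 0} gives a value in {1, P}.
In particular, with Q=P: Q → Q = P.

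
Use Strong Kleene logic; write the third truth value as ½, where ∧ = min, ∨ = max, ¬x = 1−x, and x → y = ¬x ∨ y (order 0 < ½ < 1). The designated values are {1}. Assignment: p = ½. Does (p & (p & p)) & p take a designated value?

p & p = ½ & ½ = ½
p & (p & p) = ½ & ½ = ½
(p & (p & p)) & p = ½ & ½ = ½
½ ∉ {1}.

No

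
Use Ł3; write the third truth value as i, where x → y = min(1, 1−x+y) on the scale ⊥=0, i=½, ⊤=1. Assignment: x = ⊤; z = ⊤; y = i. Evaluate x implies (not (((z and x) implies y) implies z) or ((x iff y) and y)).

z and x = ⊤ and ⊤ = ⊤
(z and x) implies y = ⊤ implies i = i
((z and x) implies y) implies z = i implies ⊤ = ⊤
not (((z and x) implies y) implies z) = not ⊤ = ⊥
x iff y = ⊤ iff i = i
(x iff y) and y = i and i = i
not (((z and x) implies y) implies z) or ((x iff y) and y) = ⊥ or i = i
x implies (not (((z and x) implies y) implies z) or ((x iff y) and y)) = ⊤ implies i = i

i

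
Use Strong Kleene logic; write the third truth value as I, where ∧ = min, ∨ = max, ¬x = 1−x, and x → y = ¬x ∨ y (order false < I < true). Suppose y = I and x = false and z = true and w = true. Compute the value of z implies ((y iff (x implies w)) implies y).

x implies w = false implies true = true
y iff (x implies w) = I iff true = I
(y iff (x implies w)) implies y = I implies I = I  [not I or I]
z implies ((y iff (x implies w)) implies y) = true implies I = I

I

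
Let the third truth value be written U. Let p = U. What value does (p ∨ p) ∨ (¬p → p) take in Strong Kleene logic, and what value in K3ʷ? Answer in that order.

In Strong Kleene logic: p ∨ p = U ∨ U = U
¬p = ¬U = U
¬p → p = U → U = U
(p ∨ p) ∨ (¬p → p) = U ∨ U = U
In K3ʷ: p ∨ p = U ∨ U = U
¬p = ¬U = U
¬p → p = U → U = U  [any arg is the third value ⇒ result is the third value]
(p ∨ p) ∨ (¬p → p) = U ∨ U = U

U; U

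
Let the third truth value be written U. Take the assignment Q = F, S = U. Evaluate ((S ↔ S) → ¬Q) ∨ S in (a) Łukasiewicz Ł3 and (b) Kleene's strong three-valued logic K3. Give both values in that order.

In Łukasiewicz Ł3: S ↔ S = U ↔ U = T  [1 − |½−½|]
¬Q = ¬F = T
(S ↔ S) → ¬Q = T → T = T
((S ↔ S) → ¬Q) ∨ S = T ∨ U = T
In Kleene's strong three-valued logic K3: S ↔ S = U ↔ U = U
¬Q = ¬F = T
(S ↔ S) → ¬Q = U → T = T
((S ↔ S) → ¬Q) ∨ S = T ∨ U = T

T; T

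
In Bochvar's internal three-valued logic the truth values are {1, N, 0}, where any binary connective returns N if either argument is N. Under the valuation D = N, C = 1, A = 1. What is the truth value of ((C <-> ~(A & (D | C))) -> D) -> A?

N

D | C = N | 1 = N
A & (D | C) = 1 & N = N
~(A & (D | C)) = ~N = N
C <-> ~(A & (D | C)) = 1 <-> N = N
(C <-> ~(A & (D | C))) -> D = N -> N = N  [any arg is the third value ⇒ result is the third value]
((C <-> ~(A & (D | C))) -> D) -> A = N -> 1 = N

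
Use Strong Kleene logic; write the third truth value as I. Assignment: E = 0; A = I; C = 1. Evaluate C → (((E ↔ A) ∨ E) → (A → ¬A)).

I

E ↔ A = 0 ↔ I = I
(E ↔ A) ∨ E = I ∨ 0 = I
¬A = ¬I = I
A → ¬A = I → I = I  [¬I ∨ I]
((E ↔ A) ∨ E) → (A → ¬A) = I → I = I
C → (((E ↔ A) ∨ E) → (A → ¬A)) = 1 → I = I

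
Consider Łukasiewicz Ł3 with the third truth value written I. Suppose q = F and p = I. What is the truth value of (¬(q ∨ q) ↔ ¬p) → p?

T

q ∨ q = F ∨ F = F
¬(q ∨ q) = ¬F = T
¬p = ¬I = I
¬(q ∨ q) ↔ ¬p = T ↔ I = I  [1 − |1−½|]
(¬(q ∨ q) ↔ ¬p) → p = I → I = T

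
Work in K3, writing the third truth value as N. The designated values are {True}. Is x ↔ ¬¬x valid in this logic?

No

Countermodel: x=N gives N, which is not designated.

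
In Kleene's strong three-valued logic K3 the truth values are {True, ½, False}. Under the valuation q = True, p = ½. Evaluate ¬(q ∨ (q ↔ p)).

False

q ↔ p = True ↔ ½ = ½
q ∨ (q ↔ p) = True ∨ ½ = True
¬(q ∨ (q ↔ p)) = ¬True = False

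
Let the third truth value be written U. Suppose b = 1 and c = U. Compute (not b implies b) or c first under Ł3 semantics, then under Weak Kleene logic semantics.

1; U

In Ł3: not b = not 1 = 0
not b implies b = 0 implies 1 = 1
(not b implies b) or c = 1 or U = 1
In Weak Kleene logic: not b = not 1 = 0
not b implies b = 0 implies 1 = 1
(not b implies b) or c = 1 or U = U
They differ because Ł3 and Weak Kleene logic treat U differently under the binary connectives.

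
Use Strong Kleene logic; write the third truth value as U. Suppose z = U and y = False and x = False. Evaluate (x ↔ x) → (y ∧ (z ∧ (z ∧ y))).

x ↔ x = False ↔ False = True
z ∧ y = U ∧ False = False
z ∧ (z ∧ y) = U ∧ False = False
y ∧ (z ∧ (z ∧ y)) = False ∧ False = False
(x ↔ x) → (y ∧ (z ∧ (z ∧ y))) = True → False = False

False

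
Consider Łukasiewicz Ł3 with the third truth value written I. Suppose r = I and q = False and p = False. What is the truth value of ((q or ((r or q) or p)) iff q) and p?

False

r or q = I or False = I
(r or q) or p = I or False = I
q or ((r or q) or p) = False or I = I
(q or ((r or q) or p)) iff q = I iff False = I
((q or ((r or q) or p)) iff q) and p = I and False = False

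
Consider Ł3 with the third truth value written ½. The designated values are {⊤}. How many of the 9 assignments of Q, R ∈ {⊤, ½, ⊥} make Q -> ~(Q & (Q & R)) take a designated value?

7

Of the 9 assignments, 7 give a value in {⊤}.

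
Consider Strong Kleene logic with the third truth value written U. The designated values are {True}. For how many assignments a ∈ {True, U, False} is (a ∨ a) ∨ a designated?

1

a=True: True ✓
a=U: U ·
a=False: False ·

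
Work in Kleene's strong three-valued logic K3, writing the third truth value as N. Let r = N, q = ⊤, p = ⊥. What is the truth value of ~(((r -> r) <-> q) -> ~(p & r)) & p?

r -> r = N -> N = N
(r -> r) <-> q = N <-> ⊤ = N
p & r = ⊥ & N = ⊥
~(p & r) = ~⊥ = ⊤
((r -> r) <-> q) -> ~(p & r) = N -> ⊤ = ⊤
~(((r -> r) <-> q) -> ~(p & r)) = ~⊤ = ⊥
~(((r -> r) <-> q) -> ~(p & r)) & p = ⊥ & ⊥ = ⊥

⊥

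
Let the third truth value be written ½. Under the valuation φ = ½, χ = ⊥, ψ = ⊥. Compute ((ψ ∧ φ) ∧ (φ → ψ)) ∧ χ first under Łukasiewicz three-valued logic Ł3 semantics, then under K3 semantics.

In Łukasiewicz three-valued logic Ł3: ψ ∧ φ = ⊥ ∧ ½ = ⊥
φ → ψ = ½ → ⊥ = ½  [min(1, 1−½+0)]
(ψ ∧ φ) ∧ (φ → ψ) = ⊥ ∧ ½ = ⊥
((ψ ∧ φ) ∧ (φ → ψ)) ∧ χ = ⊥ ∧ ⊥ = ⊥
In K3: ψ ∧ φ = ⊥ ∧ ½ = ⊥
φ → ψ = ½ → ⊥ = ½
(ψ ∧ φ) ∧ (φ → ψ) = ⊥ ∧ ½ = ⊥
((ψ ∧ φ) ∧ (φ → ψ)) ∧ χ = ⊥ ∧ ⊥ = ⊥

⊥; ⊥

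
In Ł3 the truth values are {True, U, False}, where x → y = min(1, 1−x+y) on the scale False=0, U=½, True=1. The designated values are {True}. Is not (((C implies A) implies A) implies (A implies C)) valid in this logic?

No

Countermodel: C=True, A=True gives False, which is not designated.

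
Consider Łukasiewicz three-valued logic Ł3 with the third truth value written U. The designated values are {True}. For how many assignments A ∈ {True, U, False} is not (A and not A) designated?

2

A=True: True ✓
A=U: U ·
A=False: True ✓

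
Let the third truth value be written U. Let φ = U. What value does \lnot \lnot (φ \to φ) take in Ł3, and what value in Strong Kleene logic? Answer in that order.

In Ł3: φ \to φ = U \to U = 1  [min(1, 1−½+½)]
\lnot (φ \to φ) = \lnot 1 = 0
\lnot \lnot (φ \to φ) = \lnot 0 = 1
In Strong Kleene logic: φ \to φ = U \to U = U
\lnot (φ \to φ) = \lnot U = U
\lnot \lnot (φ \to φ) = \lnot U = U
They differ because Ł3 and Strong Kleene logic treat U differently under implication.

1; U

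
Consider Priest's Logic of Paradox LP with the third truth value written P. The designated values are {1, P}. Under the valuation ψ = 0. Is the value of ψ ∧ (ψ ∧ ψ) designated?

No

ψ ∧ ψ = 0 ∧ 0 = 0
ψ ∧ (ψ ∧ ψ) = 0 ∧ 0 = 0
0 ∉ {1, P}.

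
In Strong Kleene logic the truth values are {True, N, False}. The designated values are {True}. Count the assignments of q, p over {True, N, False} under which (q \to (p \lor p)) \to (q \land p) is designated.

2

Designated under: (q=True, p=True); (q=True, p=False).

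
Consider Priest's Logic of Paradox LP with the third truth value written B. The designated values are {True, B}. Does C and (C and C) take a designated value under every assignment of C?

No

Countermodel: C=False gives False, which is not designated.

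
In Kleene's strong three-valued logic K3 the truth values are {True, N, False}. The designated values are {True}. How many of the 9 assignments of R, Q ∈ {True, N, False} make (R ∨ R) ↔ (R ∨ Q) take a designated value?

Designated under: (R=True, Q=True); (R=True, Q=N); (R=True, Q=False); (R=False, Q=False).

4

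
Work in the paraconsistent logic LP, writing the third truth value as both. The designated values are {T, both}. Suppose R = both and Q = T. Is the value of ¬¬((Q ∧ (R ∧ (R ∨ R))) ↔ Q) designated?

R ∨ R = both ∨ both = both
R ∧ (R ∨ R) = both ∧ both = both
Q ∧ (R ∧ (R ∨ R)) = T ∧ both = both
(Q ∧ (R ∧ (R ∨ R))) ↔ Q = both ↔ T = both
¬((Q ∧ (R ∧ (R ∨ R))) ↔ Q) = ¬both = both
¬¬((Q ∧ (R ∧ (R ∨ R))) ↔ Q) = ¬both = both
both ∈ {T, both}.

Yes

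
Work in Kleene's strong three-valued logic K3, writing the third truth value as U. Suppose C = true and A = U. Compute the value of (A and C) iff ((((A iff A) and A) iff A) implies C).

U

A and C = U and true = U
A iff A = U iff U = U
(A iff A) and A = U and U = U
((A iff A) and A) iff A = U iff U = U
(((A iff A) and A) iff A) implies C = U implies true = true
(A and C) iff ((((A iff A) and A) iff A) implies C) = U iff true = U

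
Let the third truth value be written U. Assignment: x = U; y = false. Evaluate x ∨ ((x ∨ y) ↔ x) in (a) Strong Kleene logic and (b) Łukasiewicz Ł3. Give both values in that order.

In Strong Kleene logic: x ∨ y = U ∨ false = U
(x ∨ y) ↔ x = U ↔ U = U
x ∨ ((x ∨ y) ↔ x) = U ∨ U = U
In Łukasiewicz Ł3: x ∨ y = U ∨ false = U
(x ∨ y) ↔ x = U ↔ U = true  [1 − |½−½|]
x ∨ ((x ∨ y) ↔ x) = U ∨ true = true
They differ because Strong Kleene logic and Łukasiewicz Ł3 treat U differently under implication.

U; true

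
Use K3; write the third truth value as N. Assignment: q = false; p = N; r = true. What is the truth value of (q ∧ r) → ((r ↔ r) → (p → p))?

q ∧ r = false ∧ true = false
r ↔ r = true ↔ true = true
p → p = N → N = N  [¬N ∨ N]
(r ↔ r) → (p → p) = true → N = N
(q ∧ r) → ((r ↔ r) → (p → p)) = false → N = true

true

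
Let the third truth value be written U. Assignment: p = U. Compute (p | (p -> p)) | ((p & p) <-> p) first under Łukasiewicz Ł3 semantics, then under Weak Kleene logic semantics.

True; U

In Łukasiewicz Ł3: p -> p = U -> U = True  [min(1, 1−½+½)]
p | (p -> p) = U | True = True
p & p = U & U = U
(p & p) <-> p = U <-> U = True
(p | (p -> p)) | ((p & p) <-> p) = True | True = True
In Weak Kleene logic: p -> p = U -> U = U  [any arg is the third value ⇒ result is the third value]
p | (p -> p) = U | U = U
p & p = U & U = U
(p & p) <-> p = U <-> U = U
(p | (p -> p)) | ((p & p) <-> p) = U | U = U
They differ because Łukasiewicz Ł3 and Weak Kleene logic treat U differently under the binary connectives.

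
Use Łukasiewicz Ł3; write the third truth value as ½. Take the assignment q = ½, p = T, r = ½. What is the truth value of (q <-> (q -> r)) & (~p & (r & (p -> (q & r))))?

q -> r = ½ -> ½ = T
q <-> (q -> r) = ½ <-> T = ½
~p = ~T = F
q & r = ½ & ½ = ½
p -> (q & r) = T -> ½ = ½
r & (p -> (q & r)) = ½ & ½ = ½
~p & (r & (p -> (q & r))) = F & ½ = F
(q <-> (q -> r)) & (~p & (r & (p -> (q & r)))) = ½ & F = F

F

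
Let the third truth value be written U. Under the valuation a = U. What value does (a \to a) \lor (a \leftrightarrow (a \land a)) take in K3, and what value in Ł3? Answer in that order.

U; true

In K3: a \to a = U \to U = U  [\lnot U \lor U]
a \land a = U \land U = U
a \leftrightarrow (a \land a) = U \leftrightarrow U = U
(a \to a) \lor (a \leftrightarrow (a \land a)) = U \lor U = U
In Ł3: a \to a = U \to U = true  [min(1, 1−½+½)]
a \land a = U \land U = U
a \leftrightarrow (a \land a) = U \leftrightarrow U = true
(a \to a) \lor (a \leftrightarrow (a \land a)) = true \lor true = true
They differ because K3 and Ł3 treat U differently under implication.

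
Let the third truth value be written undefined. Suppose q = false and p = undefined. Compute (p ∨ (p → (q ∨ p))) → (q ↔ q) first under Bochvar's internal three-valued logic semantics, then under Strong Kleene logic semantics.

undefined; true

In Bochvar's internal three-valued logic: q ∨ p = false ∨ undefined = undefined
p → (q ∨ p) = undefined → undefined = undefined
p ∨ (p → (q ∨ p)) = undefined ∨ undefined = undefined
q ↔ q = false ↔ false = true
(p ∨ (p → (q ∨ p))) → (q ↔ q) = undefined → true = undefined
In Strong Kleene logic: q ∨ p = false ∨ undefined = undefined
p → (q ∨ p) = undefined → undefined = undefined
p ∨ (p → (q ∨ p)) = undefined ∨ undefined = undefined
q ↔ q = false ↔ false = true
(p ∨ (p → (q ∨ p))) → (q ↔ q) = undefined → true = true
They differ because Bochvar's internal three-valued logic and Strong Kleene logic treat undefined differently under the binary connectives.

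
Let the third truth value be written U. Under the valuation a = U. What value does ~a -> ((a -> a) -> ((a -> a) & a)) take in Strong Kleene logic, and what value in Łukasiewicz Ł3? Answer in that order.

In Strong Kleene logic: ~a = ~U = U
a -> a = U -> U = U
a -> a = U -> U = U
(a -> a) & a = U & U = U
(a -> a) -> ((a -> a) & a) = U -> U = U
~a -> ((a -> a) -> ((a -> a) & a)) = U -> U = U
In Łukasiewicz Ł3: ~a = ~U = U
a -> a = U -> U = true
a -> a = U -> U = true
(a -> a) & a = true & U = U
(a -> a) -> ((a -> a) & a) = true -> U = U
~a -> ((a -> a) -> ((a -> a) & a)) = U -> U = true
They differ because Strong Kleene logic and Łukasiewicz Ł3 treat U differently under implication.

U; true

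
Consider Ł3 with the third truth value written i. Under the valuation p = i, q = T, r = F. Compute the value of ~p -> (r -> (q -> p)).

~p = ~i = i
q -> p = T -> i = i  [min(1, 1−1+½)]
r -> (q -> p) = F -> i = T
~p -> (r -> (q -> p)) = i -> T = T

T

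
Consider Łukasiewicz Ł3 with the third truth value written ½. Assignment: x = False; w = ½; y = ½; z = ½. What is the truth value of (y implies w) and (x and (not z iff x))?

False

y implies w = ½ implies ½ = True  [min(1, 1−½+½)]
not z = not ½ = ½
not z iff x = ½ iff False = ½
x and (not z iff x) = False and ½ = False
(y implies w) and (x and (not z iff x)) = True and False = False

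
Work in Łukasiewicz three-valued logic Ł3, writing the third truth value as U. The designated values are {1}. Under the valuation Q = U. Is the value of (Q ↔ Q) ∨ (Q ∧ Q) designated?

Q ↔ Q = U ↔ U = 1
Q ∧ Q = U ∧ U = U
(Q ↔ Q) ∨ (Q ∧ Q) = 1 ∨ U = 1
1 ∈ {1}.

Yes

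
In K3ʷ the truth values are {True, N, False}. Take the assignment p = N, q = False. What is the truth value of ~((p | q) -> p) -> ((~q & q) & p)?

p | q = N | False = N
(p | q) -> p = N -> N = N  [any arg is the third value ⇒ result is the third value]
~((p | q) -> p) = ~N = N
~q = ~False = True
~q & q = True & False = False
(~q & q) & p = False & N = N
~((p | q) -> p) -> ((~q & q) & p) = N -> N = N

N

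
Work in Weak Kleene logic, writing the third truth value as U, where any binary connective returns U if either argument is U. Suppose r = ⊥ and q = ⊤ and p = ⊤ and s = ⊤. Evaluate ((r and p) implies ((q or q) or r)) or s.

r and p = ⊥ and ⊤ = ⊥
q or q = ⊤ or ⊤ = ⊤
(q or q) or r = ⊤ or ⊥ = ⊤
(r and p) implies ((q or q) or r) = ⊥ implies ⊤ = ⊤
((r and p) implies ((q or q) or r)) or s = ⊤ or ⊤ = ⊤

⊤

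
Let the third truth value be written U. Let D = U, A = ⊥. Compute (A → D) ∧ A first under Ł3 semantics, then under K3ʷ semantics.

⊥; U

In Ł3: A → D = ⊥ → U = ⊤  [min(1, 1−0+½)]
(A → D) ∧ A = ⊤ ∧ ⊥ = ⊥
In K3ʷ: A → D = ⊥ → U = U  [any arg is the third value ⇒ result is the third value]
(A → D) ∧ A = U ∧ ⊥ = U
They differ because Ł3 and K3ʷ treat U differently under the binary connectives.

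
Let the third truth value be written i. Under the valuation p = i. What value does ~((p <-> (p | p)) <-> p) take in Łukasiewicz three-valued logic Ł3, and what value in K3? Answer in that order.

i; i

In Łukasiewicz three-valued logic Ł3: p | p = i | i = i
p <-> (p | p) = i <-> i = T  [1 − |½−½|]
(p <-> (p | p)) <-> p = T <-> i = i
~((p <-> (p | p)) <-> p) = ~i = i
In K3: p | p = i | i = i
p <-> (p | p) = i <-> i = i
(p <-> (p | p)) <-> p = i <-> i = i
~((p <-> (p | p)) <-> p) = ~i = i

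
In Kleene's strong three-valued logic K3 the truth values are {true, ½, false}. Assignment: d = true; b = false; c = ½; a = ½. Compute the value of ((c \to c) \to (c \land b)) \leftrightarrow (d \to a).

c \to c = ½ \to ½ = ½  [\lnot ½ \lor ½]
c \land b = ½ \land false = false
(c \to c) \to (c \land b) = ½ \to false = ½
d \to a = true \to ½ = ½
((c \to c) \to (c \land b)) \leftrightarrow (d \to a) = ½ \leftrightarrow ½ = ½

½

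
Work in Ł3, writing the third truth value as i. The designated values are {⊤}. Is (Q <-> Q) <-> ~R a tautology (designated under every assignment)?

Countermodel: Q=⊤, R=⊤ gives ⊥, which is not designated.

No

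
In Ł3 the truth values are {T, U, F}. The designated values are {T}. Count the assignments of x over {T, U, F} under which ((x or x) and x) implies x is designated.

3

x=T: T ✓
x=U: T ✓
x=F: T ✓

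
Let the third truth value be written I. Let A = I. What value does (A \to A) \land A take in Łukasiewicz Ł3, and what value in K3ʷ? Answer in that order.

In Łukasiewicz Ł3: A \to A = I \to I = 1
(A \to A) \land A = 1 \land I = I
In K3ʷ: A \to A = I \to I = I  [any arg is the third value ⇒ result is the third value]
(A \to A) \land A = I \land I = I

I; I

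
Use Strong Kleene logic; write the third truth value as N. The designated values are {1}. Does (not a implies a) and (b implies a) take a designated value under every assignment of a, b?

Countermodel: a=N, b=1 gives N, which is not designated.

No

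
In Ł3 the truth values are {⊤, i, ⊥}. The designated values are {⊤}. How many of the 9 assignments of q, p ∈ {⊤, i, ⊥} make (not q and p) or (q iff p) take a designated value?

Designated under: (q=⊤, p=⊤); (q=i, p=i); (q=⊥, p=⊤); (q=⊥, p=⊥).

4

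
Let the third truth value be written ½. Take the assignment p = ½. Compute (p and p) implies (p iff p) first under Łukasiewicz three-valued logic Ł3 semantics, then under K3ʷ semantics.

In Łukasiewicz three-valued logic Ł3: p and p = ½ and ½ = ½
p iff p = ½ iff ½ = 1  [1 − |½−½|]
(p and p) implies (p iff p) = ½ implies 1 = 1
In K3ʷ: p and p = ½ and ½ = ½
p iff p = ½ iff ½ = ½
(p and p) implies (p iff p) = ½ implies ½ = ½
They differ because Łukasiewicz three-valued logic Ł3 and K3ʷ treat ½ differently under the binary connectives.

1; ½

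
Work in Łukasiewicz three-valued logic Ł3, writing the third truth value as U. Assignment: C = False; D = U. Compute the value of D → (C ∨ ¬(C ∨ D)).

C ∨ D = False ∨ U = U
¬(C ∨ D) = ¬U = U
C ∨ ¬(C ∨ D) = False ∨ U = U
D → (C ∨ ¬(C ∨ D)) = U → U = True  [min(1, 1−½+½)]

True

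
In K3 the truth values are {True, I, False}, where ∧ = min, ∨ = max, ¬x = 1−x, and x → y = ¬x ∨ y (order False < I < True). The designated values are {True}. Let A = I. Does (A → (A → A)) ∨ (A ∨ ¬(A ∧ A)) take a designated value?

A → A = I → I = I  [¬I ∨ I]
A → (A → A) = I → I = I
A ∧ A = I ∧ I = I
¬(A ∧ A) = ¬I = I
A ∨ ¬(A ∧ A) = I ∨ I = I
(A → (A → A)) ∨ (A ∨ ¬(A ∧ A)) = I ∨ I = I
I ∉ {True}.

No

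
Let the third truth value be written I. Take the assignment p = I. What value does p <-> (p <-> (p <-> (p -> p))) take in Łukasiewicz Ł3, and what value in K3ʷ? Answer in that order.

I; I

In Łukasiewicz Ł3: p -> p = I -> I = true  [min(1, 1−½+½)]
p <-> (p -> p) = I <-> true = I
p <-> (p <-> (p -> p)) = I <-> I = true
p <-> (p <-> (p <-> (p -> p))) = I <-> true = I
In K3ʷ: p -> p = I -> I = I  [any arg is the third value ⇒ result is the third value]
p <-> (p -> p) = I <-> I = I
p <-> (p <-> (p -> p)) = I <-> I = I
p <-> (p <-> (p <-> (p -> p))) = I <-> I = I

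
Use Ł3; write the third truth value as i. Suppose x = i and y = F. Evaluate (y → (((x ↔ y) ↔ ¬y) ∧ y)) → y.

x ↔ y = i ↔ F = i  [1 − |½−0|]
¬y = ¬F = T
(x ↔ y) ↔ ¬y = i ↔ T = i
((x ↔ y) ↔ ¬y) ∧ y = i ∧ F = F
y → (((x ↔ y) ↔ ¬y) ∧ y) = F → F = T
(y → (((x ↔ y) ↔ ¬y) ∧ y)) → y = T → F = F

F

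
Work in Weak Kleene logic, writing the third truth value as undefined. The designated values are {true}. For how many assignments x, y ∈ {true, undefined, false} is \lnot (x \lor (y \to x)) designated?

Designated under: (x=false, y=true).

1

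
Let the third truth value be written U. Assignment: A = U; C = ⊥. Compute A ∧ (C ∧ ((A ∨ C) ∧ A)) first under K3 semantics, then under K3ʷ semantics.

⊥; U

In K3: A ∨ C = U ∨ ⊥ = U
(A ∨ C) ∧ A = U ∧ U = U
C ∧ ((A ∨ C) ∧ A) = ⊥ ∧ U = ⊥
A ∧ (C ∧ ((A ∨ C) ∧ A)) = U ∧ ⊥ = ⊥
In K3ʷ: A ∨ C = U ∨ ⊥ = U
(A ∨ C) ∧ A = U ∧ U = U
C ∧ ((A ∨ C) ∧ A) = ⊥ ∧ U = U
A ∧ (C ∧ ((A ∨ C) ∧ A)) = U ∧ U = U
They differ because K3 and K3ʷ treat U differently under the binary connectives.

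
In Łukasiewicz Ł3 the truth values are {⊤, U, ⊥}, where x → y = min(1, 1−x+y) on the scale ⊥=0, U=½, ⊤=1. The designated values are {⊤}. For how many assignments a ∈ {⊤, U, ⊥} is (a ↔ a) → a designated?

1

a=⊤: ⊤ ✓
a=U: U ·
a=⊥: ⊥ ·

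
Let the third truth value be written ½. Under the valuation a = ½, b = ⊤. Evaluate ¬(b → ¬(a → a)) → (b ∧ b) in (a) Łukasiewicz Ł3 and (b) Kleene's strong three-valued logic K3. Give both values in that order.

In Łukasiewicz Ł3: a → a = ½ → ½ = ⊤
¬(a → a) = ¬⊤ = ⊥
b → ¬(a → a) = ⊤ → ⊥ = ⊥
¬(b → ¬(a → a)) = ¬⊥ = ⊤
b ∧ b = ⊤ ∧ ⊤ = ⊤
¬(b → ¬(a → a)) → (b ∧ b) = ⊤ → ⊤ = ⊤
In Kleene's strong three-valued logic K3: a → a = ½ → ½ = ½  [¬½ ∨ ½]
¬(a → a) = ¬½ = ½
b → ¬(a → a) = ⊤ → ½ = ½
¬(b → ¬(a → a)) = ¬½ = ½
b ∧ b = ⊤ ∧ ⊤ = ⊤
¬(b → ¬(a → a)) → (b ∧ b) = ½ → ⊤ = ⊤

⊤; ⊤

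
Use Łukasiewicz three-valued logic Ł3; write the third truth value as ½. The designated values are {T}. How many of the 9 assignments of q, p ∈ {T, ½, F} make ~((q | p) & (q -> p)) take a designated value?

Designated under: (q=T, p=F); (q=F, p=F).

2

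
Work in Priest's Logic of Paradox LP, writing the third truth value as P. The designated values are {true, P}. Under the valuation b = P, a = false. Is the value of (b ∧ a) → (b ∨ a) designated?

Yes

b ∧ a = P ∧ false = false
b ∨ a = P ∨ false = P
(b ∧ a) → (b ∨ a) = false → P = true  [¬false ∨ P]
true ∈ {true, P}.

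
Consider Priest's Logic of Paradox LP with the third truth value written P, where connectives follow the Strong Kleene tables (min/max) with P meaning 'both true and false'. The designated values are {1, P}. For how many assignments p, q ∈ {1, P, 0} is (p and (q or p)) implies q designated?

Of the 9 assignments, 8 give a value in {1, P}.

8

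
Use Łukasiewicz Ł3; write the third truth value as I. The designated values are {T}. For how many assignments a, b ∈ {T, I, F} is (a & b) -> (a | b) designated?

9

Of the 9 assignments, 9 give a value in {T}.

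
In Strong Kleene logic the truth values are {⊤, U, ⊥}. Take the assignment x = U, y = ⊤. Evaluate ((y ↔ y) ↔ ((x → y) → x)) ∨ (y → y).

⊤

y ↔ y = ⊤ ↔ ⊤ = ⊤
x → y = U → ⊤ = ⊤  [¬U ∨ ⊤]
(x → y) → x = ⊤ → U = U
(y ↔ y) ↔ ((x → y) → x) = ⊤ ↔ U = U
y → y = ⊤ → ⊤ = ⊤
((y ↔ y) ↔ ((x → y) → x)) ∨ (y → y) = U ∨ ⊤ = ⊤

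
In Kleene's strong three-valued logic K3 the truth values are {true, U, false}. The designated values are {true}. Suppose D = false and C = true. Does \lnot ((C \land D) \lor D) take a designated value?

C \land D = true \land false = false
(C \land D) \lor D = false \lor false = false
\lnot ((C \land D) \lor D) = \lnot false = true
true ∈ {true}.

Yes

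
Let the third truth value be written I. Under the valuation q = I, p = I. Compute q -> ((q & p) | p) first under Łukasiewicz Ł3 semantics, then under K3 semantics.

1; I

In Łukasiewicz Ł3: q & p = I & I = I
(q & p) | p = I | I = I
q -> ((q & p) | p) = I -> I = 1  [min(1, 1−½+½)]
In K3: q & p = I & I = I
(q & p) | p = I | I = I
q -> ((q & p) | p) = I -> I = I  [~I | I]
They differ because Łukasiewicz Ł3 and K3 treat I differently under implication.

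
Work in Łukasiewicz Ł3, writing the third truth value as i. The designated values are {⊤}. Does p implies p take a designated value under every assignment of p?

Every assignment of p over {⊤, i, ⊥} gives a value in {⊤}.
In particular, with p=i: p implies p = ⊤.

Yes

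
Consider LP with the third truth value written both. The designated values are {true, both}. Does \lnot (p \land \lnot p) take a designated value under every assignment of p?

Every assignment of p over {true, both, false} gives a value in {true, both}.
In particular, with p=both: \lnot (p \land \lnot p) = both.

Yes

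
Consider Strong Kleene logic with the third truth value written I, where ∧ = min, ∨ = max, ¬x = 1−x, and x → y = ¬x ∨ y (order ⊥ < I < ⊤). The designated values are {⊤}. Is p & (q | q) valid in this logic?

Countermodel: p=⊤, q=I gives I, which is not designated.

No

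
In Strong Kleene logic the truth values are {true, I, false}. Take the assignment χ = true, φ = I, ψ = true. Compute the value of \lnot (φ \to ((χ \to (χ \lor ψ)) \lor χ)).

false

χ \lor ψ = true \lor true = true
χ \to (χ \lor ψ) = true \to true = true
(χ \to (χ \lor ψ)) \lor χ = true \lor true = true
φ \to ((χ \to (χ \lor ψ)) \lor χ) = I \to true = true  [\lnot I \lor true]
\lnot (φ \to ((χ \to (χ \lor ψ)) \lor χ)) = \lnot true = false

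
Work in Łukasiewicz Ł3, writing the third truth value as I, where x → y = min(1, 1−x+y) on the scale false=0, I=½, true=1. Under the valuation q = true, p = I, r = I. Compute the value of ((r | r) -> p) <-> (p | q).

r | r = I | I = I
(r | r) -> p = I -> I = true  [min(1, 1−½+½)]
p | q = I | true = true
((r | r) -> p) <-> (p | q) = true <-> true = true

true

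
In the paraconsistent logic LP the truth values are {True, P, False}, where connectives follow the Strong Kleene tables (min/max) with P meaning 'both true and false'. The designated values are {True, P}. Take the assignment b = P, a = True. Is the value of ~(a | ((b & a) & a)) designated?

b & a = P & True = P
(b & a) & a = P & True = P
a | ((b & a) & a) = True | P = True
~(a | ((b & a) & a)) = ~True = False
False ∉ {True, P}.

No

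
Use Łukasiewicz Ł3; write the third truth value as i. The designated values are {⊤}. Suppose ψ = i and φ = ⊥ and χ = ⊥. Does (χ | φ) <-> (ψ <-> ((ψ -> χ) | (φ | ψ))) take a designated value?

χ | φ = ⊥ | ⊥ = ⊥
ψ -> χ = i -> ⊥ = i
φ | ψ = ⊥ | i = i
(ψ -> χ) | (φ | ψ) = i | i = i
ψ <-> ((ψ -> χ) | (φ | ψ)) = i <-> i = ⊤
(χ | φ) <-> (ψ <-> ((ψ -> χ) | (φ | ψ))) = ⊥ <-> ⊤ = ⊥
⊥ ∉ {⊤}.

No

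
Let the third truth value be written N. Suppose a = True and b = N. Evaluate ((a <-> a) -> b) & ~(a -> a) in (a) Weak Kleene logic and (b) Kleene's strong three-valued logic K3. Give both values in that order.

In Weak Kleene logic: a <-> a = True <-> True = True
(a <-> a) -> b = True -> N = N  [any arg is the third value ⇒ result is the third value]
a -> a = True -> True = True
~(a -> a) = ~True = False
((a <-> a) -> b) & ~(a -> a) = N & False = N
In Kleene's strong three-valued logic K3: a <-> a = True <-> True = True
(a <-> a) -> b = True -> N = N  [~True | N]
a -> a = True -> True = True
~(a -> a) = ~True = False
((a <-> a) -> b) & ~(a -> a) = N & False = False
They differ because Weak Kleene logic and Kleene's strong three-valued logic K3 treat N differently under the binary connectives.

N; False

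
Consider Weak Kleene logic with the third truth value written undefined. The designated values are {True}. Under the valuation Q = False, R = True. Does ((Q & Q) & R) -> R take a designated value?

Yes

Q & Q = False & False = False
(Q & Q) & R = False & True = False
((Q & Q) & R) -> R = False -> True = True
True ∈ {True}.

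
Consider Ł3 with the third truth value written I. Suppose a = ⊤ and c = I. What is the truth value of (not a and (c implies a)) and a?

⊥

not a = not ⊤ = ⊥
c implies a = I implies ⊤ = ⊤
not a and (c implies a) = ⊥ and ⊤ = ⊥
(not a and (c implies a)) and a = ⊥ and ⊤ = ⊥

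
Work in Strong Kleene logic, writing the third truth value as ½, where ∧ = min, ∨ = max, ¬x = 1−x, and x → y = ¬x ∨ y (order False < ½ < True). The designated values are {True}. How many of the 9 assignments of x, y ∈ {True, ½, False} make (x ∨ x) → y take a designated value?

Of the 9 assignments, 5 give a value in {True}.

5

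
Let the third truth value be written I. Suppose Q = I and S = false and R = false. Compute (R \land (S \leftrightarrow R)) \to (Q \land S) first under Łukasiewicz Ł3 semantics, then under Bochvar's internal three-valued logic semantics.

true; I

In Łukasiewicz Ł3: S \leftrightarrow R = false \leftrightarrow false = true
R \land (S \leftrightarrow R) = false \land true = false
Q \land S = I \land false = false
(R \land (S \leftrightarrow R)) \to (Q \land S) = false \to false = true
In Bochvar's internal three-valued logic: S \leftrightarrow R = false \leftrightarrow false = true
R \land (S \leftrightarrow R) = false \land true = false
Q \land S = I \land false = I
(R \land (S \leftrightarrow R)) \to (Q \land S) = false \to I = I
They differ because Łukasiewicz Ł3 and Bochvar's internal three-valued logic treat I differently under the binary connectives.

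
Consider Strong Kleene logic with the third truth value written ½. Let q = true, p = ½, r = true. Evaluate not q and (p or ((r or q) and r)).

false

not q = not true = false
r or q = true or true = true
(r or q) and r = true and true = true
p or ((r or q) and r) = ½ or true = true
not q and (p or ((r or q) and r)) = false and true = false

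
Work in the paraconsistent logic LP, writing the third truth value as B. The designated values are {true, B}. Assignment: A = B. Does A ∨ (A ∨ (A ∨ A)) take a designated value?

A ∨ A = B ∨ B = B
A ∨ (A ∨ A) = B ∨ B = B
A ∨ (A ∨ (A ∨ A)) = B ∨ B = B
B ∈ {true, B}.

Yes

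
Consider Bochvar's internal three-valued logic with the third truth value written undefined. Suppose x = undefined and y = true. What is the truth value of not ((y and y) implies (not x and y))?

undefined

y and y = true and true = true
not x = not undefined = undefined
not x and y = undefined and true = undefined
(y and y) implies (not x and y) = true implies undefined = undefined  [any arg is the third value ⇒ result is the third value]
not ((y and y) implies (not x and y)) = not undefined = undefined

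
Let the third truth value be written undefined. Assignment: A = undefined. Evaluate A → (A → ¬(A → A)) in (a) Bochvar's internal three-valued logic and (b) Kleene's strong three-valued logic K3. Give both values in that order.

undefined; undefined

In Bochvar's internal three-valued logic: A → A = undefined → undefined = undefined
¬(A → A) = ¬undefined = undefined
A → ¬(A → A) = undefined → undefined = undefined
A → (A → ¬(A → A)) = undefined → undefined = undefined
In Kleene's strong three-valued logic K3: A → A = undefined → undefined = undefined
¬(A → A) = ¬undefined = undefined
A → ¬(A → A) = undefined → undefined = undefined
A → (A → ¬(A → A)) = undefined → undefined = undefined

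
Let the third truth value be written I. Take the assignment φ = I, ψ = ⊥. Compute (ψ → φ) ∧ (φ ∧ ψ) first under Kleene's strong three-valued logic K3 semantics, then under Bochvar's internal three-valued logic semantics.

⊥; I

In Kleene's strong three-valued logic K3: ψ → φ = ⊥ → I = ⊤
φ ∧ ψ = I ∧ ⊥ = ⊥
(ψ → φ) ∧ (φ ∧ ψ) = ⊤ ∧ ⊥ = ⊥
In Bochvar's internal three-valued logic: ψ → φ = ⊥ → I = I  [any arg is the third value ⇒ result is the third value]
φ ∧ ψ = I ∧ ⊥ = I
(ψ → φ) ∧ (φ ∧ ψ) = I ∧ I = I
They differ because Kleene's strong three-valued logic K3 and Bochvar's internal three-valued logic treat I differently under the binary connectives.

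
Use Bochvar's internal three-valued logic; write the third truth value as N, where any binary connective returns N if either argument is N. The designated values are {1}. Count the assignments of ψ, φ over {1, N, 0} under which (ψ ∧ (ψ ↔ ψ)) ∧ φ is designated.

Designated under: (ψ=1, φ=1).

1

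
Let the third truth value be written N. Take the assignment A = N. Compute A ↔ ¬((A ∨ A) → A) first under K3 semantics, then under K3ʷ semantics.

N; N

In K3: A ∨ A = N ∨ N = N
(A ∨ A) → A = N → N = N  [¬N ∨ N]
¬((A ∨ A) → A) = ¬N = N
A ↔ ¬((A ∨ A) → A) = N ↔ N = N
In K3ʷ: A ∨ A = N ∨ N = N
(A ∨ A) → A = N → N = N  [any arg is the third value ⇒ result is the third value]
¬((A ∨ A) → A) = ¬N = N
A ↔ ¬((A ∨ A) → A) = N ↔ N = N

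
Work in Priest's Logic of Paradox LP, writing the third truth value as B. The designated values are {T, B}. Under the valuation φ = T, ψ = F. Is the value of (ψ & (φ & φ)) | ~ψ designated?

φ & φ = T & T = T
ψ & (φ & φ) = F & T = F
~ψ = ~F = T
(ψ & (φ & φ)) | ~ψ = F | T = T
T ∈ {T, B}.

Yes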